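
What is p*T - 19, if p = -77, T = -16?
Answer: 1213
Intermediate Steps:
p*T - 19 = -77*(-16) - 19 = 1232 - 19 = 1213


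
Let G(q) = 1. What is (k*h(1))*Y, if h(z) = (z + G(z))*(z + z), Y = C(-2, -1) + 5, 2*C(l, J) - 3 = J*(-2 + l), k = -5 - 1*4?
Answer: -306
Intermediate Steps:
k = -9 (k = -5 - 4 = -9)
C(l, J) = 3/2 + J*(-2 + l)/2 (C(l, J) = 3/2 + (J*(-2 + l))/2 = 3/2 + J*(-2 + l)/2)
Y = 17/2 (Y = (3/2 - 1*(-1) + (1/2)*(-1)*(-2)) + 5 = (3/2 + 1 + 1) + 5 = 7/2 + 5 = 17/2 ≈ 8.5000)
h(z) = 2*z*(1 + z) (h(z) = (z + 1)*(z + z) = (1 + z)*(2*z) = 2*z*(1 + z))
(k*h(1))*Y = -18*(1 + 1)*(17/2) = -18*2*(17/2) = -9*4*(17/2) = -36*17/2 = -306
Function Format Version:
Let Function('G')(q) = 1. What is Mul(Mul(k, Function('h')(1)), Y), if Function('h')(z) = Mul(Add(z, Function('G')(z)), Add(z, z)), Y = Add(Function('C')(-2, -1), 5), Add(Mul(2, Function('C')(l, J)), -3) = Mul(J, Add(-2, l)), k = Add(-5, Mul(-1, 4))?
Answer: -306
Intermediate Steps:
k = -9 (k = Add(-5, -4) = -9)
Function('C')(l, J) = Add(Rational(3, 2), Mul(Rational(1, 2), J, Add(-2, l))) (Function('C')(l, J) = Add(Rational(3, 2), Mul(Rational(1, 2), Mul(J, Add(-2, l)))) = Add(Rational(3, 2), Mul(Rational(1, 2), J, Add(-2, l))))
Y = Rational(17, 2) (Y = Add(Add(Rational(3, 2), Mul(-1, -1), Mul(Rational(1, 2), -1, -2)), 5) = Add(Add(Rational(3, 2), 1, 1), 5) = Add(Rational(7, 2), 5) = Rational(17, 2) ≈ 8.5000)
Function('h')(z) = Mul(2, z, Add(1, z)) (Function('h')(z) = Mul(Add(z, 1), Add(z, z)) = Mul(Add(1, z), Mul(2, z)) = Mul(2, z, Add(1, z)))
Mul(Mul(k, Function('h')(1)), Y) = Mul(Mul(-9, Mul(2, 1, Add(1, 1))), Rational(17, 2)) = Mul(Mul(-9, Mul(2, 1, 2)), Rational(17, 2)) = Mul(Mul(-9, 4), Rational(17, 2)) = Mul(-36, Rational(17, 2)) = -306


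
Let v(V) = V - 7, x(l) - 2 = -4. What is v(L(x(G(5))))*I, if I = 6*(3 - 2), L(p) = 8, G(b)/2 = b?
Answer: 6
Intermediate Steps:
G(b) = 2*b
x(l) = -2 (x(l) = 2 - 4 = -2)
v(V) = -7 + V
I = 6 (I = 6*1 = 6)
v(L(x(G(5))))*I = (-7 + 8)*6 = 1*6 = 6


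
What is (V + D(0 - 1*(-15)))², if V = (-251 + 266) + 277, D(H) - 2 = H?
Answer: 95481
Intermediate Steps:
D(H) = 2 + H
V = 292 (V = 15 + 277 = 292)
(V + D(0 - 1*(-15)))² = (292 + (2 + (0 - 1*(-15))))² = (292 + (2 + (0 + 15)))² = (292 + (2 + 15))² = (292 + 17)² = 309² = 95481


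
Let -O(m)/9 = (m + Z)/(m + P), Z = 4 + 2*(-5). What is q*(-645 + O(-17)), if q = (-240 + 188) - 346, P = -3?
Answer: 2608293/10 ≈ 2.6083e+5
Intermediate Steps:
q = -398 (q = -52 - 346 = -398)
Z = -6 (Z = 4 - 10 = -6)
O(m) = -9*(-6 + m)/(-3 + m) (O(m) = -9*(m - 6)/(m - 3) = -9*(-6 + m)/(-3 + m))
q*(-645 + O(-17)) = -398*(-645 + 9*(6 - 1*(-17))/(-3 - 17)) = -398*(-645 + 9*(6 + 17)/(-20)) = -398*(-645 + 9*(-1/20)*23) = -398*(-645 - 207/20) = -398*(-13107/20) = 2608293/10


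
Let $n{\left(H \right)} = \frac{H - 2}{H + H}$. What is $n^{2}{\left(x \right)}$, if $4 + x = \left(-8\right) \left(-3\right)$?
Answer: $\frac{81}{400} \approx 0.2025$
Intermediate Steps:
$x = 20$ ($x = -4 - -24 = -4 + 24 = 20$)
$n{\left(H \right)} = \frac{-2 + H}{2 H}$
$n^{2}{\left(x \right)} = \left(\frac{-2 + 20}{2 \cdot 20}\right)^{2} = \left(\frac{1}{2} \cdot \frac{1}{20} \cdot 18\right)^{2} = \left(\frac{9}{20}\right)^{2} = \frac{81}{400}$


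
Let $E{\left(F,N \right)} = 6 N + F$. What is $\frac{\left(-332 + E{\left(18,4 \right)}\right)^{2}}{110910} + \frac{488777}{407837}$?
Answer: $\frac{8850934877}{4523320167} \approx 1.9567$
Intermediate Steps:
$E{\left(F,N \right)} = F + 6 N$
$\frac{\left(-332 + E{\left(18,4 \right)}\right)^{2}}{110910} + \frac{488777}{407837} = \frac{\left(-332 + \left(18 + 6 \cdot 4\right)\right)^{2}}{110910} + \frac{488777}{407837} = \left(-332 + \left(18 + 24\right)\right)^{2} \cdot \frac{1}{110910} + 488777 \cdot \frac{1}{407837} = \left(-332 + 42\right)^{2} \cdot \frac{1}{110910} + \frac{488777}{407837} = \left(-290\right)^{2} \cdot \frac{1}{110910} + \frac{488777}{407837} = 84100 \cdot \frac{1}{110910} + \frac{488777}{407837} = \frac{8410}{11091} + \frac{488777}{407837} = \frac{8850934877}{4523320167}$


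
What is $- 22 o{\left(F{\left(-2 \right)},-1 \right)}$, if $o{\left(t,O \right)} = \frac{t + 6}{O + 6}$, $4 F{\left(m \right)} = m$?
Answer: $- \frac{121}{5} \approx -24.2$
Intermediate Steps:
$F{\left(m \right)} = \frac{m}{4}$
$o{\left(t,O \right)} = \frac{6 + t}{6 + O}$
$- 22 o{\left(F{\left(-2 \right)},-1 \right)} = - 22 \frac{6 + \frac{1}{4} \left(-2\right)}{6 - 1} = - 22 \frac{6 - \frac{1}{2}}{5} = - 22 \cdot \frac{1}{5} \cdot \frac{11}{2} = \left(-22\right) \frac{11}{10} = - \frac{121}{5}$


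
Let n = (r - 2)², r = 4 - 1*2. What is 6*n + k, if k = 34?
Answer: 34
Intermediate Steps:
r = 2 (r = 4 - 2 = 2)
n = 0 (n = (2 - 2)² = 0² = 0)
6*n + k = 6*0 + 34 = 0 + 34 = 34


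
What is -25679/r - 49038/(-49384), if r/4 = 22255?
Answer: 193576939/274760230 ≈ 0.70453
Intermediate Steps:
r = 89020 (r = 4*22255 = 89020)
-25679/r - 49038/(-49384) = -25679/89020 - 49038/(-49384) = -25679*1/89020 - 49038*(-1/49384) = -25679/89020 + 24519/24692 = 193576939/274760230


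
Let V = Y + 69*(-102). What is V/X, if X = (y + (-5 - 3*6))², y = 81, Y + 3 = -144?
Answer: -7185/3364 ≈ -2.1358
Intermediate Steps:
Y = -147 (Y = -3 - 144 = -147)
X = 3364 (X = (81 + (-5 - 3*6))² = (81 + (-5 - 18))² = (81 - 23)² = 58² = 3364)
V = -7185 (V = -147 + 69*(-102) = -147 - 7038 = -7185)
V/X = -7185/3364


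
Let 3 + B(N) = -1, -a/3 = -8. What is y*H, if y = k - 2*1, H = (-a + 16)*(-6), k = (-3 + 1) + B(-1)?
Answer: -384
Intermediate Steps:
a = 24 (a = -3*(-8) = 24)
B(N) = -4 (B(N) = -3 - 1 = -4)
k = -6 (k = (-3 + 1) - 4 = -2 - 4 = -6)
H = 48 (H = (-1*24 + 16)*(-6) = (-24 + 16)*(-6) = -8*(-6) = 48)
y = -8 (y = -6 - 2*1 = -6 - 2 = -8)
y*H = -8*48 = -384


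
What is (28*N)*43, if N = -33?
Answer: -39732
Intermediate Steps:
(28*N)*43 = (28*(-33))*43 = -924*43 = -39732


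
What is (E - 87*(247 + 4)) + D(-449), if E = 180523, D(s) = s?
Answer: 158237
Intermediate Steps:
(E - 87*(247 + 4)) + D(-449) = (180523 - 87*(247 + 4)) - 449 = (180523 - 87*251) - 449 = (180523 - 21837) - 449 = 158686 - 449 = 158237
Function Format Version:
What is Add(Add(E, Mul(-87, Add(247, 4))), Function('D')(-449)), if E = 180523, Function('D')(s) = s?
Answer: 158237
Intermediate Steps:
Add(Add(E, Mul(-87, Add(247, 4))), Function('D')(-449)) = Add(Add(180523, Mul(-87, Add(247, 4))), -449) = Add(Add(180523, Mul(-87, 251)), -449) = Add(Add(180523, -21837), -449) = Add(158686, -449) = 158237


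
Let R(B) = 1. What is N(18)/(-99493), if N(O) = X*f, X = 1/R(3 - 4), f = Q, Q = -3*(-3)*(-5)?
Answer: 45/99493 ≈ 0.00045229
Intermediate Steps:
Q = -45 (Q = 9*(-5) = -45)
f = -45
X = 1 (X = 1/1 = 1)
N(O) = -45 (N(O) = 1*(-45) = -45)
N(18)/(-99493) = -45/(-99493) = -45*(-1/99493) = 45/99493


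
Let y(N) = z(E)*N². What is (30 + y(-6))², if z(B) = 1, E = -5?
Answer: 4356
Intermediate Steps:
y(N) = N² (y(N) = 1*N² = N²)
(30 + y(-6))² = (30 + (-6)²)² = (30 + 36)² = 66² = 4356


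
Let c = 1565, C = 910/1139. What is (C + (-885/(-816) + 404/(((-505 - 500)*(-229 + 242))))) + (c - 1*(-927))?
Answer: 132273941/53040 ≈ 2493.9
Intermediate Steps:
C = 910/1139 (C = 910*(1/1139) = 910/1139 ≈ 0.79895)
(C + (-885/(-816) + 404/(((-505 - 500)*(-229 + 242))))) + (c - 1*(-927)) = (910/1139 + (-885/(-816) + 404/(((-505 - 500)*(-229 + 242))))) + (1565 - 1*(-927)) = (910/1139 + (-885*(-1/816) + 404/((-1005*13)))) + (1565 + 927) = (910/1139 + (295/272 + 404/(-13065))) + 2492 = (910/1139 + (295/272 + 404*(-1/13065))) + 2492 = (910/1139 + (295/272 - 404/13065)) + 2492 = (910/1139 + 3744287/3553680) + 2492 = 98261/53040 + 2492 = 132273941/53040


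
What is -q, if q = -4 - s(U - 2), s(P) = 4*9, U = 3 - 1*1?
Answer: 40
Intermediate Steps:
U = 2 (U = 3 - 1 = 2)
s(P) = 36
q = -40 (q = -4 - 1*36 = -4 - 36 = -40)
-q = -1*(-40) = 40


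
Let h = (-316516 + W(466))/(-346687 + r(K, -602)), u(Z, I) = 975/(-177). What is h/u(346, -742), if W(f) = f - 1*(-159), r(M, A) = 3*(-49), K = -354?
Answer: -18637569/112721050 ≈ -0.16534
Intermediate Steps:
r(M, A) = -147
W(f) = 159 + f (W(f) = f + 159 = 159 + f)
u(Z, I) = -325/59 (u(Z, I) = 975*(-1/177) = -325/59)
h = 315891/346834 (h = (-316516 + (159 + 466))/(-346687 - 147) = (-316516 + 625)/(-346834) = -315891*(-1/346834) = 315891/346834 ≈ 0.91078)
h/u(346, -742) = 315891/(346834*(-325/59)) = (315891/346834)*(-59/325) = -18637569/112721050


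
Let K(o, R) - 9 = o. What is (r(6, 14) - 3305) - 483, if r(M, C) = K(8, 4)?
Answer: -3771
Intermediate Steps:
K(o, R) = 9 + o
r(M, C) = 17 (r(M, C) = 9 + 8 = 17)
(r(6, 14) - 3305) - 483 = (17 - 3305) - 483 = -3288 - 483 = -3771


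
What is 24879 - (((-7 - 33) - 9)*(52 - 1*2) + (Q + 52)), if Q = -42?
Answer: 27319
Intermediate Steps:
24879 - (((-7 - 33) - 9)*(52 - 1*2) + (Q + 52)) = 24879 - (((-7 - 33) - 9)*(52 - 1*2) + (-42 + 52)) = 24879 - ((-40 - 9)*(52 - 2) + 10) = 24879 - (-49*50 + 10) = 24879 - (-2450 + 10) = 24879 - 1*(-2440) = 24879 + 2440 = 27319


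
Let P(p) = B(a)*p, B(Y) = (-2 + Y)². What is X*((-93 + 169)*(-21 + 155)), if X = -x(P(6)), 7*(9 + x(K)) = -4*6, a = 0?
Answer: 886008/7 ≈ 1.2657e+5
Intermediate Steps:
P(p) = 4*p (P(p) = (-2 + 0)²*p = (-2)²*p = 4*p)
x(K) = -87/7 (x(K) = -9 + (-4*6)/7 = -9 + (⅐)*(-24) = -9 - 24/7 = -87/7)
X = 87/7 (X = -1*(-87/7) = 87/7 ≈ 12.429)
X*((-93 + 169)*(-21 + 155)) = 87*((-93 + 169)*(-21 + 155))/7 = 87*(76*134)/7 = (87/7)*10184 = 886008/7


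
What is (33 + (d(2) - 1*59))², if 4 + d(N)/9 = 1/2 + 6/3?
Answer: 6241/4 ≈ 1560.3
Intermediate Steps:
d(N) = -27/2 (d(N) = -36 + 9*(1/2 + 6/3) = -36 + 9*(1*(½) + 6*(⅓)) = -36 + 9*(½ + 2) = -36 + 9*(5/2) = -36 + 45/2 = -27/2)
(33 + (d(2) - 1*59))² = (33 + (-27/2 - 1*59))² = (33 + (-27/2 - 59))² = (33 - 145/2)² = (-79/2)² = 6241/4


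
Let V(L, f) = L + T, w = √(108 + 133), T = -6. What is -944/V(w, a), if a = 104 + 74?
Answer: 944/(6 - √241) ≈ -99.116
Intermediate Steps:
a = 178
w = √241 ≈ 15.524
V(L, f) = -6 + L (V(L, f) = L - 6 = -6 + L)
-944/V(w, a) = -944/(-6 + √241)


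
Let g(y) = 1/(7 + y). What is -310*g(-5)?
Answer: -155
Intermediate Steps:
-310*g(-5) = -310/(7 - 5) = -310/2 = -310*½ = -155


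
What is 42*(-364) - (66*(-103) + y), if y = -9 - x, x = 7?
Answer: -8474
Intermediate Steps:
y = -16 (y = -9 - 1*7 = -9 - 7 = -16)
42*(-364) - (66*(-103) + y) = 42*(-364) - (66*(-103) - 16) = -15288 - (-6798 - 16) = -15288 - 1*(-6814) = -15288 + 6814 = -8474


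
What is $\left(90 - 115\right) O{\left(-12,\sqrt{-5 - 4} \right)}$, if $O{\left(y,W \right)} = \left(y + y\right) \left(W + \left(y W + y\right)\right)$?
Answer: $-7200 - 19800 i \approx -7200.0 - 19800.0 i$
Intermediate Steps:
$O{\left(y,W \right)} = 2 y \left(W + y + W y\right)$ ($O{\left(y,W \right)} = 2 y \left(W + \left(W y + y\right)\right) = 2 y \left(W + \left(y + W y\right)\right) = 2 y \left(W + y + W y\right)$)
$\left(90 - 115\right) O{\left(-12,\sqrt{-5 - 4} \right)} = \left(90 - 115\right) 2 \left(-12\right) \left(\sqrt{-5 - 4} - 12 + \sqrt{-5 - 4} \left(-12\right)\right) = - 25 \cdot 2 \left(-12\right) \left(\sqrt{-9} - 12 + \sqrt{-9} \left(-12\right)\right) = - 25 \cdot 2 \left(-12\right) \left(3 i - 12 + 3 i \left(-12\right)\right) = - 25 \cdot 2 \left(-12\right) \left(3 i - 12 - 36 i\right) = - 25 \cdot 2 \left(-12\right) \left(-12 - 33 i\right) = - 25 \left(288 + 792 i\right) = -7200 - 19800 i$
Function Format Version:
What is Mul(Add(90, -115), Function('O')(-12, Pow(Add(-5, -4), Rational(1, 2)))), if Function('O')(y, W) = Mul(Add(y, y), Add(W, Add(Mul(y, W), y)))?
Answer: Add(-7200, Mul(-19800, I)) ≈ Add(-7200.0, Mul(-19800., I))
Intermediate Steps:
Function('O')(y, W) = Mul(2, y, Add(W, y, Mul(W, y))) (Function('O')(y, W) = Mul(Mul(2, y), Add(W, Add(Mul(W, y), y))) = Mul(Mul(2, y), Add(W, Add(y, Mul(W, y)))) = Mul(Mul(2, y), Add(W, y, Mul(W, y))) = Mul(2, y, Add(W, y, Mul(W, y))))
Mul(Add(90, -115), Function('O')(-12, Pow(Add(-5, -4), Rational(1, 2)))) = Mul(Add(90, -115), Mul(2, -12, Add(Pow(Add(-5, -4), Rational(1, 2)), -12, Mul(Pow(Add(-5, -4), Rational(1, 2)), -12)))) = Mul(-25, Mul(2, -12, Add(Pow(-9, Rational(1, 2)), -12, Mul(Pow(-9, Rational(1, 2)), -12)))) = Mul(-25, Mul(2, -12, Add(Mul(3, I), -12, Mul(Mul(3, I), -12)))) = Mul(-25, Mul(2, -12, Add(Mul(3, I), -12, Mul(-36, I)))) = Mul(-25, Mul(2, -12, Add(-12, Mul(-33, I)))) = Mul(-25, Add(288, Mul(792, I))) = Add(-7200, Mul(-19800, I))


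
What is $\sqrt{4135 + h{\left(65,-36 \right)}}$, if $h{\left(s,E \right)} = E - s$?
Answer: $\sqrt{4034} \approx 63.514$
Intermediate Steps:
$\sqrt{4135 + h{\left(65,-36 \right)}} = \sqrt{4135 - 101} = \sqrt{4034}$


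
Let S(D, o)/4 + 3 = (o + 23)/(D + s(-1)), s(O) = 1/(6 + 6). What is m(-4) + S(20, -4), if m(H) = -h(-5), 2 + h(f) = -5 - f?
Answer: -1498/241 ≈ -6.2158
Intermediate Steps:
h(f) = -7 - f (h(f) = -2 + (-5 - f) = -7 - f)
s(O) = 1/12
m(H) = 2 (m(H) = -(-7 - 1*(-5)) = -(-7 + 5) = -1*(-2) = 2)
S(D, o) = -12 + 4*(23 + o)/(1/12 + D) (S(D, o) = -12 + 4*((o + 23)/(D + 1/12)) = -12 + 4*((23 + o)/(1/12 + D)) = -12 + 4*(23 + o)/(1/12 + D))
m(-4) + S(20, -4) = 2 + 12*(91 - 12*20 + 4*(-4))/(1 + 12*20) = 2 + 12*(91 - 240 - 16)/(1 + 240) = 2 + 12*(-165)/241 = 2 + 12*(1/241)*(-165) = 2 - 1980/241 = -1498/241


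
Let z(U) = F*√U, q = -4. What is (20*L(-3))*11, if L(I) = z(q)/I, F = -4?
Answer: 1760*I/3 ≈ 586.67*I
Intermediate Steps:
z(U) = -4*√U
L(I) = -8*I/I (L(I) = (-8*I)/I = -8*I/I)
(20*L(-3))*11 = (20*(-8*I/(-3)))*11 = (20*(-8*I*(-⅓)))*11 = (20*(8*I/3))*11 = (160*I/3)*11 = 1760*I/3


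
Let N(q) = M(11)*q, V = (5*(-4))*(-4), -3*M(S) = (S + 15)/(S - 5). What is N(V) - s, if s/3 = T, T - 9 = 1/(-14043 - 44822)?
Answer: -75523768/529785 ≈ -142.56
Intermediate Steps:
M(S) = -(15 + S)/(3*(-5 + S)) (M(S) = -(S + 15)/(3*(S - 5)) = -(15 + S)/(3*(-5 + S)))
T = 529784/58865 (T = 9 + 1/(-14043 - 44822) = 9 + 1/(-58865) = 9 - 1/58865 = 529784/58865 ≈ 9.0000)
V = 80 (V = -20*(-4) = 80)
N(q) = -13*q/9 (N(q) = ((-15 - 1*11)/(3*(-5 + 11)))*q = ((⅓)*(-15 - 11)/6)*q = ((⅓)*(⅙)*(-26))*q = -13*q/9)
s = 1589352/58865 (s = 3*(529784/58865) = 1589352/58865 ≈ 27.000)
N(V) - s = -13/9*80 - 1*1589352/58865 = -1040/9 - 1589352/58865 = -75523768/529785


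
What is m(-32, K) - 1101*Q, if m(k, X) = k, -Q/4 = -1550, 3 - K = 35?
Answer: -6826232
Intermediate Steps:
K = -32 (K = 3 - 1*35 = 3 - 35 = -32)
Q = 6200 (Q = -4*(-1550) = 6200)
m(-32, K) - 1101*Q = -32 - 1101*6200 = -32 - 6826200 = -6826232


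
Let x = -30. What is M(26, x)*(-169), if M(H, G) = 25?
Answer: -4225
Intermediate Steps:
M(26, x)*(-169) = 25*(-169) = -4225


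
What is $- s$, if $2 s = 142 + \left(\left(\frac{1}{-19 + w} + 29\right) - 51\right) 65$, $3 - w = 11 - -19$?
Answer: $\frac{59313}{92} \approx 644.71$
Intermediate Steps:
$w = -27$ ($w = 3 - \left(11 - -19\right) = 3 - \left(11 + 19\right) = 3 - 30 = -27$)
$s = - \frac{59313}{92}$ ($s = \frac{142 + \left(\left(\frac{1}{-19 - 27} + 29\right) - 51\right) 65}{2} = \frac{142 + \left(\left(\frac{1}{-46} + 29\right) - 51\right) 65}{2} = \frac{142 + \left(\left(- \frac{1}{46} + 29\right) - 51\right) 65}{2} = \frac{142 + \left(\frac{1333}{46} - 51\right) 65}{2} = \frac{142 - \frac{65845}{46}}{2} = \frac{1}{2} \left(- \frac{59313}{46}\right) = - \frac{59313}{92} \approx -644.71$)
$- s = \left(-1\right) \left(- \frac{59313}{92}\right) = \frac{59313}{92}$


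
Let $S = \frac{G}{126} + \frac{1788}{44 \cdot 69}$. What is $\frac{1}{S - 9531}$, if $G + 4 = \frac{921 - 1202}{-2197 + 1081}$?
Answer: $- \frac{35575848}{339053513803} \approx -0.00010493$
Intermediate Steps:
$G = - \frac{4183}{1116}$ ($G = -4 + \frac{921 - 1202}{-2197 + 1081} = -4 - \frac{281}{-1116} = -4 - - \frac{281}{1116} = -4 + \frac{281}{1116} = - \frac{4183}{1116} \approx -3.7482$)
$S = \frac{19893485}{35575848}$ ($S = - \frac{4183}{1116 \cdot 126} + \frac{1788}{44 \cdot 69} = \left(- \frac{4183}{1116}\right) \frac{1}{126} + \frac{1788}{3036} = - \frac{4183}{140616} + 1788 \cdot \frac{1}{3036} = - \frac{4183}{140616} + \frac{149}{253} = \frac{19893485}{35575848} \approx 0.55919$)
$\frac{1}{S - 9531} = \frac{1}{\frac{19893485}{35575848} - 9531} = \frac{1}{- \frac{339053513803}{35575848}} = - \frac{35575848}{339053513803}$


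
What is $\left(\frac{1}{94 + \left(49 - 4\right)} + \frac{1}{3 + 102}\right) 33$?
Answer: $\frac{2684}{4865} \approx 0.5517$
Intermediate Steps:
$\left(\frac{1}{94 + \left(49 - 4\right)} + \frac{1}{3 + 102}\right) 33 = \left(\frac{1}{94 + \left(49 - 4\right)} + \frac{1}{105}\right) 33 = \left(\frac{1}{94 + 45} + \frac{1}{105}\right) 33 = \left(\frac{1}{139} + \frac{1}{105}\right) 33 = \frac{244}{14595} \cdot 33 = \frac{2684}{4865}$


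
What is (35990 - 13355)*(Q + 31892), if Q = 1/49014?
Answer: 3931333539835/5446 ≈ 7.2187e+8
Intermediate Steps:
Q = 1/49014 ≈ 2.0402e-5
(35990 - 13355)*(Q + 31892) = (35990 - 13355)*(1/49014 + 31892) = 22635*(1563154489/49014) = 3931333539835/5446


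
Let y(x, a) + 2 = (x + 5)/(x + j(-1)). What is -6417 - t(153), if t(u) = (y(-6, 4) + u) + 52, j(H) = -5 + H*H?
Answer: -66201/10 ≈ -6620.1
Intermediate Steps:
j(H) = -5 + H²
y(x, a) = -2 + (5 + x)/(-4 + x) (y(x, a) = -2 + (x + 5)/(x + (-5 + (-1)²)) = -2 + (5 + x)/(x + (-5 + 1)) = -2 + (5 + x)/(x - 4) = -2 + (5 + x)/(-4 + x))
t(u) = 501/10 + u (t(u) = ((13 - 1*(-6))/(-4 - 6) + u) + 52 = ((13 + 6)/(-10) + u) + 52 = (-⅒*19 + u) + 52 = (-19/10 + u) + 52 = 501/10 + u)
-6417 - t(153) = -6417 - (501/10 + 153) = -6417 - 1*2031/10 = -6417 - 2031/10 = -66201/10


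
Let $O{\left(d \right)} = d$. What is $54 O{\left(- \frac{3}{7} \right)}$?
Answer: $- \frac{162}{7} \approx -23.143$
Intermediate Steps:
$54 O{\left(- \frac{3}{7} \right)} = 54 \left(- \frac{3}{7}\right) = - \frac{162}{7}$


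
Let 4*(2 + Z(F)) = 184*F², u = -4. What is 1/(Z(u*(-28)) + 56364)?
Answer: 1/633386 ≈ 1.5788e-6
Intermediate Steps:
Z(F) = -2 + 46*F² (Z(F) = -2 + (184*F²)/4 = -2 + 46*F²)
1/(Z(u*(-28)) + 56364) = 1/((-2 + 46*(-4*(-28))²) + 56364) = 1/((-2 + 46*112²) + 56364) = 1/((-2 + 46*12544) + 56364) = 1/((-2 + 577024) + 56364) = 1/(577022 + 56364) = 1/633386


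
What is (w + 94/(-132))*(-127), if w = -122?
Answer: 1028573/66 ≈ 15584.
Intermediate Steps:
(w + 94/(-132))*(-127) = (-122 + 94/(-132))*(-127) = (-122 + 94*(-1/132))*(-127) = (-122 - 47/66)*(-127) = -8099/66*(-127) = 1028573/66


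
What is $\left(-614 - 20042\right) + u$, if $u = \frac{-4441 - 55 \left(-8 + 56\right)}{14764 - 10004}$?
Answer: $- \frac{98329641}{4760} \approx -20658.0$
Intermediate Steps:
$u = - \frac{7081}{4760}$ ($u = \frac{-4441 - 2640}{4760} = \left(-4441 - 2640\right) \frac{1}{4760} = \left(-7081\right) \frac{1}{4760} = - \frac{7081}{4760} \approx -1.4876$)
$\left(-614 - 20042\right) + u = \left(-614 - 20042\right) - \frac{7081}{4760} = -20656 - \frac{7081}{4760} = - \frac{98329641}{4760}$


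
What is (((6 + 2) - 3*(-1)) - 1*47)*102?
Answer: -3672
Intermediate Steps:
(((6 + 2) - 3*(-1)) - 1*47)*102 = ((8 + 3) - 47)*102 = (11 - 47)*102 = -36*102 = -3672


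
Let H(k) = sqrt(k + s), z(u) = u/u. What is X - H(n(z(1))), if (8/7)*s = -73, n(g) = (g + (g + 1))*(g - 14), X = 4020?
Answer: 4020 - I*sqrt(1646)/4 ≈ 4020.0 - 10.143*I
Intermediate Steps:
z(u) = 1
n(g) = (1 + 2*g)*(-14 + g) (n(g) = (g + (1 + g))*(-14 + g) = (1 + 2*g)*(-14 + g))
s = -511/8 (s = (7/8)*(-73) = -511/8 ≈ -63.875)
H(k) = sqrt(-511/8 + k) (H(k) = sqrt(k - 511/8) = sqrt(-511/8 + k))
X - H(n(z(1))) = 4020 - sqrt(-1022 + 16*(-14 - 27*1 + 2*1**2))/4 = 4020 - sqrt(-1022 + 16*(-14 - 27 + 2*1))/4 = 4020 - sqrt(-1022 + 16*(-14 - 27 + 2))/4 = 4020 - sqrt(-1022 + 16*(-39))/4 = 4020 - sqrt(-1022 - 624)/4 = 4020 - sqrt(-1646)/4 = 4020 - I*sqrt(1646)/4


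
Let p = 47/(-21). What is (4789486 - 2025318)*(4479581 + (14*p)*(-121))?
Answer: 37178383007656/3 ≈ 1.2393e+13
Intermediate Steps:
p = -47/21 (p = 47*(-1/21) = -47/21 ≈ -2.2381)
(4789486 - 2025318)*(4479581 + (14*p)*(-121)) = (4789486 - 2025318)*(4479581 + (14*(-47/21))*(-121)) = 2764168*(4479581 - 94/3*(-121)) = 2764168*(4479581 + 11374/3) = 2764168*(13450117/3) = 37178383007656/3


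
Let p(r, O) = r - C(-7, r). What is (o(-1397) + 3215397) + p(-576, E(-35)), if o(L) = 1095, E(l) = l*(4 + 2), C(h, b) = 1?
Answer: 3215915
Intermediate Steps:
E(l) = 6*l (E(l) = l*6 = 6*l)
p(r, O) = -1 + r (p(r, O) = r - 1*1 = r - 1 = -1 + r)
(o(-1397) + 3215397) + p(-576, E(-35)) = (1095 + 3215397) + (-1 - 576) = 3216492 - 577 = 3215915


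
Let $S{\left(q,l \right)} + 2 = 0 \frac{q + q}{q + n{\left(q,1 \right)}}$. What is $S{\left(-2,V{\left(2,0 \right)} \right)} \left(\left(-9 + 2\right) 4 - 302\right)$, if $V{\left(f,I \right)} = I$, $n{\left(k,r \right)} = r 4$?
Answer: $660$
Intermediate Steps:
$n{\left(k,r \right)} = 4 r$
$S{\left(q,l \right)} = -2$ ($S{\left(q,l \right)} = -2 + 0 \frac{q + q}{q + 4 \cdot 1} = -2 + 0 \frac{2 q}{q + 4} = -2 + 0 \frac{2 q}{4 + q} = -2 + 0 = -2$)
$S{\left(-2,V{\left(2,0 \right)} \right)} \left(\left(-9 + 2\right) 4 - 302\right) = - 2 \left(\left(-9 + 2\right) 4 - 302\right) = - 2 \left(\left(-7\right) 4 - 302\right) = - 2 \left(-28 - 302\right) = \left(-2\right) \left(-330\right) = 660$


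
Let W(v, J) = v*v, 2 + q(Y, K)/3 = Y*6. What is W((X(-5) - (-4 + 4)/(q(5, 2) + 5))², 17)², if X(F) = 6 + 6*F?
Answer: 110075314176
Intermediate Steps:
q(Y, K) = -6 + 18*Y (q(Y, K) = -6 + 3*(Y*6) = -6 + 3*(6*Y) = -6 + 18*Y)
W(v, J) = v²
W((X(-5) - (-4 + 4)/(q(5, 2) + 5))², 17)² = ((((6 + 6*(-5)) - (-4 + 4)/((-6 + 18*5) + 5))²)²)² = ((((6 - 30) - 0/((-6 + 90) + 5))²)²)² = (((-24 - 0/(84 + 5))²)²)² = (((-24 - 0/89)²)²)² = (((-24 - 1*0)²)²)² = (((-24 + 0)²)²)² = (((-24)²)²)² = (576²)² = 331776² = 110075314176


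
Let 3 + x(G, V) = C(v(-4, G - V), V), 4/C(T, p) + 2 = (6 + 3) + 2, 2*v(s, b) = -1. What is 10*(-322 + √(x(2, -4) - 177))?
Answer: -3220 + 40*I*√101/3 ≈ -3220.0 + 134.0*I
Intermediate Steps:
v(s, b) = -½ (v(s, b) = (½)*(-1) = -½)
C(T, p) = 4/9 (C(T, p) = 4/(-2 + ((6 + 3) + 2)) = 4/(-2 + (9 + 2)) = 4/(-2 + 11) = 4/9)
x(G, V) = -23/9 (x(G, V) = -3 + 4/9 = -23/9)
10*(-322 + √(x(2, -4) - 177)) = 10*(-322 + √(-23/9 - 177)) = 10*(-322 + √(-1616/9)) = 10*(-322 + 4*I*√101/3) = -3220 + 40*I*√101/3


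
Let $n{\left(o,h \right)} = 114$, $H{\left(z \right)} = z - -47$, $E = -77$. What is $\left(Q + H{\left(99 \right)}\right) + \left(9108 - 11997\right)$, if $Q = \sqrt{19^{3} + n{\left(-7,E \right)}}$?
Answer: $-2743 + \sqrt{6973} \approx -2659.5$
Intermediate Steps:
$H{\left(z \right)} = 47 + z$ ($H{\left(z \right)} = z + 47 = 47 + z$)
$Q = \sqrt{6973}$ ($Q = \sqrt{19^{3} + 114} = \sqrt{6859 + 114} = \sqrt{6973} \approx 83.505$)
$\left(Q + H{\left(99 \right)}\right) + \left(9108 - 11997\right) = \left(\sqrt{6973} + \left(47 + 99\right)\right) + \left(9108 - 11997\right) = \left(\sqrt{6973} + 146\right) + \left(9108 - 11997\right) = \left(146 + \sqrt{6973}\right) - 2889 = -2743 + \sqrt{6973}$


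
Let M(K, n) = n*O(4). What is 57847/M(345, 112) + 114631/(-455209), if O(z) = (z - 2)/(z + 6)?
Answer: 7744090379/2999024 ≈ 2582.2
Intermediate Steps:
O(z) = (-2 + z)/(6 + z)
M(K, n) = n/5 (M(K, n) = n*((-2 + 4)/(6 + 4)) = n*(2/10) = n*((⅒)*2) = n*(⅕) = n/5)
57847/M(345, 112) + 114631/(-455209) = 57847/(((⅕)*112)) + 114631/(-455209) = 57847/(112/5) + 114631*(-1/455209) = 57847*(5/112) - 6743/26777 = 289235/112 - 6743/26777 = 7744090379/2999024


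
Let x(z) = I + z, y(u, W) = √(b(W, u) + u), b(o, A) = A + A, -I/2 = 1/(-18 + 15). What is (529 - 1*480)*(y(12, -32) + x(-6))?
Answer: 98/3 ≈ 32.667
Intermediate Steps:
I = ⅔ (I = -2/(-18 + 15) = -2/(-3) = -2*(-⅓) = ⅔ ≈ 0.66667)
b(o, A) = 2*A
y(u, W) = √3*√u (y(u, W) = √(2*u + u) = √(3*u) = √3*√u)
x(z) = ⅔ + z
(529 - 1*480)*(y(12, -32) + x(-6)) = (529 - 1*480)*(√3*√12 + (⅔ - 6)) = (529 - 480)*(√3*(2*√3) - 16/3) = 49*(6 - 16/3) = 49*(⅔) = 98/3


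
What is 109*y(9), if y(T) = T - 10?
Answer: -109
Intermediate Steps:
y(T) = -10 + T
109*y(9) = 109*(-10 + 9) = 109*(-1) = -109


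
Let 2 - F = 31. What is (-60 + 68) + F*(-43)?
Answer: 1255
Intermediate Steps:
F = -29 (F = 2 - 1*31 = 2 - 31 = -29)
(-60 + 68) + F*(-43) = (-60 + 68) - 29*(-43) = 8 + 1247 = 1255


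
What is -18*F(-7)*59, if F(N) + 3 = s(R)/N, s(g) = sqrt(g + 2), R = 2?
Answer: 24426/7 ≈ 3489.4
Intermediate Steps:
s(g) = sqrt(2 + g)
F(N) = -3 + 2/N (F(N) = -3 + sqrt(2 + 2)/N = -3 + sqrt(4)/N = -3 + 2/N)
-18*F(-7)*59 = -18*(-3 + 2/(-7))*59 = -18*(-3 + 2*(-1/7))*59 = -18*(-3 - 2/7)*59 = -18*(-23/7)*59 = (414/7)*59 = 24426/7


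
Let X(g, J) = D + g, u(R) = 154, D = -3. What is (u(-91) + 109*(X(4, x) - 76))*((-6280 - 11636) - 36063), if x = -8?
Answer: 432965559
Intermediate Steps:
X(g, J) = -3 + g
(u(-91) + 109*(X(4, x) - 76))*((-6280 - 11636) - 36063) = (154 + 109*((-3 + 4) - 76))*((-6280 - 11636) - 36063) = (154 + 109*(1 - 76))*(-17916 - 36063) = (154 + 109*(-75))*(-53979) = (154 - 8175)*(-53979) = -8021*(-53979) = 432965559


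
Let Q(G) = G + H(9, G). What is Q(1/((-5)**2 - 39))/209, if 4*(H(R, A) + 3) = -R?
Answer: -149/5852 ≈ -0.025461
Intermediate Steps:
H(R, A) = -3 - R/4 (H(R, A) = -3 + (-R)/4 = -3 - R/4)
Q(G) = -21/4 + G (Q(G) = G + (-3 - 1/4*9) = G + (-3 - 9/4) = G - 21/4 = -21/4 + G)
Q(1/((-5)**2 - 39))/209 = (-21/4 + 1/((-5)**2 - 39))/209 = (-21/4 + 1/(25 - 39))*(1/209) = (-21/4 + 1/(-14))*(1/209) = (-21/4 - 1/14)*(1/209) = -149/28*1/209 = -149/5852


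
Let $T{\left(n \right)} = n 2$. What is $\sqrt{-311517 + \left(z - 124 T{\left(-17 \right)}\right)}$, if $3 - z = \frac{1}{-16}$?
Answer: $\frac{i \sqrt{4916767}}{4} \approx 554.34 i$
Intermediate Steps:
$z = \frac{49}{16}$ ($z = 3 - \frac{1}{-16} = 3 - - \frac{1}{16} = 3 + \frac{1}{16} = \frac{49}{16} \approx 3.0625$)
$T{\left(n \right)} = 2 n$
$\sqrt{-311517 + \left(z - 124 T{\left(-17 \right)}\right)} = \sqrt{-311517 - \left(- \frac{49}{16} + 124 \cdot 2 \left(-17\right)\right)} = \sqrt{-311517 + \left(\frac{49}{16} - -4216\right)} = \sqrt{-311517 + \left(\frac{49}{16} + 4216\right)} = \sqrt{-311517 + \frac{67505}{16}} = \sqrt{- \frac{4916767}{16}} = \frac{i \sqrt{4916767}}{4}$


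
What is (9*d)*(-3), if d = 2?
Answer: -54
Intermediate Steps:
(9*d)*(-3) = (9*2)*(-3) = 18*(-3) = -54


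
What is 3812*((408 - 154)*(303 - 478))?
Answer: -169443400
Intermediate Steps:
3812*((408 - 154)*(303 - 478)) = 3812*(254*(-175)) = 3812*(-44450) = -169443400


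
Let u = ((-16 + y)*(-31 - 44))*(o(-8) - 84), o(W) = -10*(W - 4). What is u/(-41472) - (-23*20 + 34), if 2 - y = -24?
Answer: 81917/192 ≈ 426.65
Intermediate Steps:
o(W) = 40 - 10*W (o(W) = -10*(-4 + W) = 40 - 10*W)
y = 26 (y = 2 - 1*(-24) = 2 + 24 = 26)
u = -27000 (u = ((-16 + 26)*(-31 - 44))*((40 - 10*(-8)) - 84) = (10*(-75))*((40 + 80) - 84) = -750*(120 - 84) = -750*36 = -27000)
u/(-41472) - (-23*20 + 34) = -27000/(-41472) - (-23*20 + 34) = -27000*(-1/41472) - (-460 + 34) = 125/192 - 1*(-426) = 125/192 + 426 = 81917/192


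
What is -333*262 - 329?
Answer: -87575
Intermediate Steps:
-333*262 - 329 = -87246 - 329 = -87575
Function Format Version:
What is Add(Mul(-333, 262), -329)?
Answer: -87575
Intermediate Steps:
Add(Mul(-333, 262), -329) = Add(-87246, -329) = -87575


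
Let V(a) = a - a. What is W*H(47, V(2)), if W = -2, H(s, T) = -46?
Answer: 92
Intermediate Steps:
V(a) = 0
W*H(47, V(2)) = -2*(-46) = 92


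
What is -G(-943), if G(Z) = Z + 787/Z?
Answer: 890036/943 ≈ 943.83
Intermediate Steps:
-G(-943) = -(-943 + 787/(-943)) = -(-943 + 787*(-1/943)) = -(-943 - 787/943) = -1*(-890036/943) = 890036/943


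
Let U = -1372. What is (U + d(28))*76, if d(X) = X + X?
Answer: -100016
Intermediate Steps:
d(X) = 2*X
(U + d(28))*76 = (-1372 + 2*28)*76 = (-1372 + 56)*76 = -1316*76 = -100016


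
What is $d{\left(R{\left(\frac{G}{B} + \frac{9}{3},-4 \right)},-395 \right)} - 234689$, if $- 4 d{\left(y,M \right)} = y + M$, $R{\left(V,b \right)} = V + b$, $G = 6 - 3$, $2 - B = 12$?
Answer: $- \frac{9383597}{40} \approx -2.3459 \cdot 10^{5}$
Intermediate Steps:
$B = -10$ ($B = 2 - 12 = -10$)
$G = 3$ ($G = 6 - 3 = 3$)
$d{\left(y,M \right)} = - \frac{M}{4} - \frac{y}{4}$ ($d{\left(y,M \right)} = - \frac{y + M}{4} = - \frac{M + y}{4} = - \frac{M}{4} - \frac{y}{4}$)
$d{\left(R{\left(\frac{G}{B} + \frac{9}{3},-4 \right)},-395 \right)} - 234689 = \left(\left(- \frac{1}{4}\right) \left(-395\right) - \frac{\left(\frac{3}{-10} + \frac{9}{3}\right) - 4}{4}\right) - 234689 = \left(\frac{395}{4} - \frac{\left(3 \left(- \frac{1}{10}\right) + 9 \cdot \frac{1}{3}\right) - 4}{4}\right) - 234689 = \left(\frac{395}{4} - \frac{\left(- \frac{3}{10} + 3\right) - 4}{4}\right) - 234689 = \left(\frac{395}{4} - \frac{\frac{27}{10} - 4}{4}\right) - 234689 = \left(\frac{395}{4} - - \frac{13}{40}\right) - 234689 = \left(\frac{395}{4} + \frac{13}{40}\right) - 234689 = \frac{3963}{40} - 234689 = - \frac{9383597}{40}$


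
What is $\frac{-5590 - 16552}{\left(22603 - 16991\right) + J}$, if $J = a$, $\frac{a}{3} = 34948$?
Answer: $- \frac{11071}{55228} \approx -0.20046$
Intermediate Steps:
$a = 104844$ ($a = 3 \cdot 34948 = 104844$)
$J = 104844$
$\frac{-5590 - 16552}{\left(22603 - 16991\right) + J} = \frac{-5590 - 16552}{\left(22603 - 16991\right) + 104844} = - \frac{22142}{\left(22603 - 16991\right) + 104844} = - \frac{22142}{5612 + 104844} = - \frac{22142}{110456} = \left(-22142\right) \frac{1}{110456} = - \frac{11071}{55228}$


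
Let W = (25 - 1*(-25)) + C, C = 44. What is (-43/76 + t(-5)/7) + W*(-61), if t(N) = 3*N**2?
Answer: -3045089/532 ≈ -5723.9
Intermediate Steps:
W = 94 (W = (25 - 1*(-25)) + 44 = (25 + 25) + 44 = 50 + 44 = 94)
(-43/76 + t(-5)/7) + W*(-61) = (-43/76 + (3*(-5)**2)/7) + 94*(-61) = (-43*1/76 + (3*25)*(1/7)) - 5734 = (-43/76 + 75*(1/7)) - 5734 = (-43/76 + 75/7) - 5734 = 5399/532 - 5734 = -3045089/532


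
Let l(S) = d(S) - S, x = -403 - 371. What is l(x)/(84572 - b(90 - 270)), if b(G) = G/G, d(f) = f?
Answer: 0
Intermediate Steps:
b(G) = 1
x = -774
l(S) = 0 (l(S) = S - S = 0)
l(x)/(84572 - b(90 - 270)) = 0/(84572 - 1*1) = 0/(84572 - 1) = 0/84571 = 0*(1/84571) = 0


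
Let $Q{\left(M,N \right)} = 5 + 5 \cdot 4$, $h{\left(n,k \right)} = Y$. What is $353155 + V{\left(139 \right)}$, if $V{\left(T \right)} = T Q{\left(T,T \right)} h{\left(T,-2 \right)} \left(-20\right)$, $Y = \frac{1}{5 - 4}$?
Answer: $283655$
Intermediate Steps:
$Y = 1$ ($Y = 1^{-1} = 1$)
$h{\left(n,k \right)} = 1$
$Q{\left(M,N \right)} = 25$ ($Q{\left(M,N \right)} = 5 + 20 = 25$)
$V{\left(T \right)} = - 500 T$ ($V{\left(T \right)} = T 25 \cdot 1 \left(-20\right) = 25 T 1 \left(-20\right) = 25 T \left(-20\right) = - 500 T$)
$353155 + V{\left(139 \right)} = 353155 - 69500 = 283655$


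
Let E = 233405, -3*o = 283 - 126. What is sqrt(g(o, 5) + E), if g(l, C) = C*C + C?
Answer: sqrt(233435) ≈ 483.15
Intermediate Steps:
o = -157/3 (o = -(283 - 126)/3 = -1/3*157 = -157/3 ≈ -52.333)
g(l, C) = C + C**2 (g(l, C) = C**2 + C = C + C**2)
sqrt(g(o, 5) + E) = sqrt(5*(1 + 5) + 233405) = sqrt(5*6 + 233405) = sqrt(30 + 233405) = sqrt(233435)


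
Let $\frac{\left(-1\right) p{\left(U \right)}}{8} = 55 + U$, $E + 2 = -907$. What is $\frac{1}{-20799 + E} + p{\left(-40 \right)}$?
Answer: $- \frac{2604961}{21708} \approx -120.0$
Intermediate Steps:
$E = -909$ ($E = -2 - 907 = -909$)
$p{\left(U \right)} = -440 - 8 U$ ($p{\left(U \right)} = - 8 \left(55 + U\right) = -440 - 8 U$)
$\frac{1}{-20799 + E} + p{\left(-40 \right)} = \frac{1}{-20799 - 909} - 120 = \frac{1}{-21708} + \left(-440 + 320\right) = - \frac{1}{21708} - 120 = - \frac{2604961}{21708}$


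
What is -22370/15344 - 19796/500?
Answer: -39366853/959000 ≈ -41.050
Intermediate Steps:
-22370/15344 - 19796/500 = -22370*1/15344 - 19796*1/500 = -11185/7672 - 4949/125 = -39366853/959000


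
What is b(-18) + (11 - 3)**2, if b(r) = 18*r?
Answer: -260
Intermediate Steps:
b(-18) + (11 - 3)**2 = 18*(-18) + (11 - 3)**2 = -324 + 8**2 = -324 + 64 = -260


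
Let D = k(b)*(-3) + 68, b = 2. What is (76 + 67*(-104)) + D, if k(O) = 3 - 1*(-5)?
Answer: -6848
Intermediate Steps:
k(O) = 8 (k(O) = 3 + 5 = 8)
D = 44 (D = 8*(-3) + 68 = -24 + 68 = 44)
(76 + 67*(-104)) + D = (76 + 67*(-104)) + 44 = (76 - 6968) + 44 = -6892 + 44 = -6848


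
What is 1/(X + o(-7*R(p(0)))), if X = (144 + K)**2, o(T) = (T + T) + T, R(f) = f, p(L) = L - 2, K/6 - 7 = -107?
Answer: 1/207978 ≈ 4.8082e-6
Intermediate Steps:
K = -600 (K = 42 + 6*(-107) = 42 - 642 = -600)
p(L) = -2 + L
o(T) = 3*T (o(T) = 2*T + T = 3*T)
X = 207936 (X = (144 - 600)**2 = (-456)**2 = 207936)
1/(X + o(-7*R(p(0)))) = 1/(207936 + 3*(-7*(-2 + 0))) = 1/(207936 + 3*(-7*(-2))) = 1/(207936 + 3*14) = 1/(207936 + 42) = 1/207978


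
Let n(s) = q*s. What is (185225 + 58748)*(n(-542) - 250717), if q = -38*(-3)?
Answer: -76242782365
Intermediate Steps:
q = 114
n(s) = 114*s
(185225 + 58748)*(n(-542) - 250717) = (185225 + 58748)*(114*(-542) - 250717) = 243973*(-61788 - 250717) = 243973*(-312505) = -76242782365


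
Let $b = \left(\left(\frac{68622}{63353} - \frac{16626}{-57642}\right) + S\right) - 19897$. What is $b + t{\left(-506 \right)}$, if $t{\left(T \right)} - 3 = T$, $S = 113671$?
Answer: $\frac{56768575351158}{608632271} \approx 93272.0$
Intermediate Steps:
$t{\left(T \right)} = 3 + T$
$b = \frac{57074717383471}{608632271}$ ($b = \left(\left(\frac{68622}{63353} - \frac{16626}{-57642}\right) + 113671\right) - 19897 = \left(\left(68622 \cdot \frac{1}{63353} - - \frac{2771}{9607}\right) + 113671\right) - 19897 = \left(\left(\frac{68622}{63353} + \frac{2771}{9607}\right) + 113671\right) - 19897 = \left(\frac{834802717}{608632271} + 113671\right) - 19897 = \frac{69184673679558}{608632271} - 19897 = \frac{57074717383471}{608632271} \approx 93775.0$)
$b + t{\left(-506 \right)} = \frac{57074717383471}{608632271} + \left(3 - 506\right) = \frac{57074717383471}{608632271} - 503 = \frac{56768575351158}{608632271}$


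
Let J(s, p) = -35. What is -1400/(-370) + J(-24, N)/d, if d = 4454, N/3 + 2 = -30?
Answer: 622265/164798 ≈ 3.7759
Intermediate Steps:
N = -96 (N = -6 + 3*(-30) = -6 - 90 = -96)
-1400/(-370) + J(-24, N)/d = -1400/(-370) - 35/4454 = -1400*(-1/370) - 35*1/4454 = 140/37 - 35/4454 = 622265/164798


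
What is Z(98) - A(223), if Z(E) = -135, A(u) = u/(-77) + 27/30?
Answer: -102413/770 ≈ -133.00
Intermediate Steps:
A(u) = 9/10 - u/77 (A(u) = u*(-1/77) + 27*(1/30) = -u/77 + 9/10 = 9/10 - u/77)
Z(98) - A(223) = -135 - (9/10 - 1/77*223) = -135 - (9/10 - 223/77) = -135 - 1*(-1537/770) = -135 + 1537/770 = -102413/770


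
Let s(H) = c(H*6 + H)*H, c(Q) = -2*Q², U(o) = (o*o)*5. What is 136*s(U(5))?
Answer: -26031250000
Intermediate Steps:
U(o) = 5*o² (U(o) = o²*5 = 5*o²)
s(H) = -98*H³ (s(H) = (-2*(H*6 + H)²)*H = (-2*(6*H + H)²)*H = (-2*49*H²)*H = (-98*H²)*H = -98*H³)
136*s(U(5)) = 136*(-98*(5*5²)³) = 136*(-98*(5*25)³) = 136*(-98*125³) = 136*(-98*1953125) = 136*(-191406250) = -26031250000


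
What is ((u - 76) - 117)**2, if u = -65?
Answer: 66564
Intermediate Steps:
((u - 76) - 117)**2 = ((-65 - 76) - 117)**2 = (-141 - 117)**2 = (-258)**2 = 66564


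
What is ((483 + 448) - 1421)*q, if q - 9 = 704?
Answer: -349370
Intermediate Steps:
q = 713 (q = 9 + 704 = 713)
((483 + 448) - 1421)*q = ((483 + 448) - 1421)*713 = (931 - 1421)*713 = -490*713 = -349370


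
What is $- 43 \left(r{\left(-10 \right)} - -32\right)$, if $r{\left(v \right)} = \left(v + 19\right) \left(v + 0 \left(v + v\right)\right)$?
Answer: $2494$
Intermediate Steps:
$r{\left(v \right)} = v \left(19 + v\right)$ ($r{\left(v \right)} = \left(19 + v\right) \left(v + 0 \cdot 2 v\right) = \left(19 + v\right) \left(v + 0\right) = \left(19 + v\right) v = v \left(19 + v\right)$)
$- 43 \left(r{\left(-10 \right)} - -32\right) = - 43 \left(- 10 \left(19 - 10\right) - -32\right) = - 43 \left(\left(-10\right) 9 + 32\right) = - 43 \left(-90 + 32\right) = \left(-43\right) \left(-58\right) = 2494$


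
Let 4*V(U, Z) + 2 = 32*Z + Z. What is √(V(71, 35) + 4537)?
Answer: √19301/2 ≈ 69.464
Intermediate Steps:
V(U, Z) = -½ + 33*Z/4 (V(U, Z) = -½ + (32*Z + Z)/4 = -½ + (33*Z)/4 = -½ + 33*Z/4)
√(V(71, 35) + 4537) = √((-½ + (33/4)*35) + 4537) = √((-½ + 1155/4) + 4537) = √(1153/4 + 4537) = √(19301/4) = √19301/2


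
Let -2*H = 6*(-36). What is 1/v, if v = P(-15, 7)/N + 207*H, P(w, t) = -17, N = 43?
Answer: 43/961291 ≈ 4.4732e-5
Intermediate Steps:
H = 108 (H = -3*(-36) = -½*(-216) = 108)
v = 961291/43 (v = -17/43 + 207*108 = -17*1/43 + 22356 = -17/43 + 22356 = 961291/43 ≈ 22356.)
1/v = 1/(961291/43) = 43/961291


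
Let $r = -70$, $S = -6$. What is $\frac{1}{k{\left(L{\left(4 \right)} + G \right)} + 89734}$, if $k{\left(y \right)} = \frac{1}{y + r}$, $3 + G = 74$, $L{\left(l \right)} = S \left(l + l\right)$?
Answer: $\frac{47}{4217497} \approx 1.1144 \cdot 10^{-5}$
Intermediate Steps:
$L{\left(l \right)} = - 12 l$ ($L{\left(l \right)} = - 6 \left(l + l\right) = - 6 \cdot 2 l = - 12 l$)
$G = 71$ ($G = -3 + 74 = 71$)
$k{\left(y \right)} = \frac{1}{-70 + y}$ ($k{\left(y \right)} = \frac{1}{y - 70} = \frac{1}{-70 + y}$)
$\frac{1}{k{\left(L{\left(4 \right)} + G \right)} + 89734} = \frac{1}{\frac{1}{-70 + \left(\left(-12\right) 4 + 71\right)} + 89734} = \frac{1}{\frac{1}{-70 + \left(-48 + 71\right)} + 89734} = \frac{1}{\frac{1}{-70 + 23} + 89734} = \frac{1}{\frac{1}{-47} + 89734} = \frac{1}{- \frac{1}{47} + 89734} = \frac{1}{\frac{4217497}{47}} = \frac{47}{4217497}$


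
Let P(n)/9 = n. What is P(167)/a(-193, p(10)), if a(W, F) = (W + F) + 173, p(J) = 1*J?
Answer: -1503/10 ≈ -150.30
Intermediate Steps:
P(n) = 9*n
p(J) = J
a(W, F) = 173 + F + W (a(W, F) = (F + W) + 173 = 173 + F + W)
P(167)/a(-193, p(10)) = (9*167)/(173 + 10 - 193) = 1503/(-10) = 1503*(-⅒) = -1503/10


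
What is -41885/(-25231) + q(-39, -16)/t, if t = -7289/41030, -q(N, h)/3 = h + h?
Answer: -99076581515/183908759 ≈ -538.73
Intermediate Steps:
q(N, h) = -6*h (q(N, h) = -3*(h + h) = -6*h)
t = -7289/41030 (t = -7289*1/41030 = -7289/41030 ≈ -0.17765)
-41885/(-25231) + q(-39, -16)/t = -41885/(-25231) + (-6*(-16))/(-7289/41030) = -41885*(-1/25231) + 96*(-41030/7289) = 41885/25231 - 3938880/7289 = -99076581515/183908759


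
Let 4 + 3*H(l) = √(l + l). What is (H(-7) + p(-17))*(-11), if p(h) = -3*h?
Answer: -1639/3 - 11*I*√14/3 ≈ -546.33 - 13.719*I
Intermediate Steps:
H(l) = -4/3 + √2*√l/3 (H(l) = -4/3 + √(l + l)/3 = -4/3 + √(2*l)/3 = -4/3 + (√2*√l)/3 = -4/3 + √2*√l/3)
(H(-7) + p(-17))*(-11) = ((-4/3 + √2*√(-7)/3) - 3*(-17))*(-11) = ((-4/3 + √2*(I*√7)/3) + 51)*(-11) = ((-4/3 + I*√14/3) + 51)*(-11) = (149/3 + I*√14/3)*(-11) = -1639/3 - 11*I*√14/3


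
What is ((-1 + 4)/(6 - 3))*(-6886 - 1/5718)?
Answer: -39374149/5718 ≈ -6886.0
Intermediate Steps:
((-1 + 4)/(6 - 3))*(-6886 - 1/5718) = (3/3)*(-6886 - 1*1/5718) = (3*(1/3))*(-6886 - 1/5718) = 1*(-39374149/5718) = -39374149/5718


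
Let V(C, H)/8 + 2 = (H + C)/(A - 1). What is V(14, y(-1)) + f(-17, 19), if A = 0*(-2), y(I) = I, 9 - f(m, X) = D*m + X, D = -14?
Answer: -368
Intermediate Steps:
f(m, X) = 9 - X + 14*m (f(m, X) = 9 - (-14*m + X) = 9 - (X - 14*m) = 9 + (-X + 14*m) = 9 - X + 14*m)
A = 0
V(C, H) = -16 - 8*C - 8*H (V(C, H) = -16 + 8*((H + C)/(0 - 1)) = -16 + 8*((C + H)/(-1)) = -16 + 8*((C + H)*(-1)) = -16 + 8*(-C - H) = -16 + (-8*C - 8*H) = -16 - 8*C - 8*H)
V(14, y(-1)) + f(-17, 19) = (-16 - 8*14 - 8*(-1)) + (9 - 1*19 + 14*(-17)) = (-16 - 112 + 8) + (9 - 19 - 238) = -120 - 248 = -368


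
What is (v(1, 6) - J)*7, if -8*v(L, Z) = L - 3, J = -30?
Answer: 847/4 ≈ 211.75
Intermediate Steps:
v(L, Z) = 3/8 - L/8 (v(L, Z) = -(L - 3)/8 = -(-3 + L)/8 = 3/8 - L/8)
(v(1, 6) - J)*7 = ((3/8 - ⅛*1) - 1*(-30))*7 = ((3/8 - ⅛) + 30)*7 = (¼ + 30)*7 = (121/4)*7 = 847/4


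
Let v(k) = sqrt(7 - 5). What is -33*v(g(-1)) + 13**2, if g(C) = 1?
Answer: 169 - 33*sqrt(2) ≈ 122.33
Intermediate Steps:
v(k) = sqrt(2)
-33*v(g(-1)) + 13**2 = -33*sqrt(2) + 13**2 = -33*sqrt(2) + 169 = 169 - 33*sqrt(2)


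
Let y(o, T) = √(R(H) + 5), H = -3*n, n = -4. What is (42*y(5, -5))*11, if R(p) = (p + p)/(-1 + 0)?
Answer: 462*I*√19 ≈ 2013.8*I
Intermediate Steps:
H = 12 (H = -3*(-4) = 12)
R(p) = -2*p (R(p) = (2*p)/(-1) = (2*p)*(-1) = -2*p)
y(o, T) = I*√19 (y(o, T) = √(-2*12 + 5) = √(-24 + 5) = √(-19) = I*√19)
(42*y(5, -5))*11 = (42*(I*√19))*11 = (42*I*√19)*11 = 462*I*√19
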